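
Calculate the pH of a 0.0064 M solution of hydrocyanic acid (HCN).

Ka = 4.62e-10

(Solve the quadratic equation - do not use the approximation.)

x² + Ka×x - Ka×C = 0. Using quadratic formula: [H⁺] = 1.7193e-06

pH = 5.76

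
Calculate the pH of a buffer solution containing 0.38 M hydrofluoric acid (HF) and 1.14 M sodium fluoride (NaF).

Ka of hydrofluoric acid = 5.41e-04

pKa = -log(5.41e-04) = 3.27. pH = pKa + log([A⁻]/[HA]) = 3.27 + log(1.14/0.38)

pH = 3.74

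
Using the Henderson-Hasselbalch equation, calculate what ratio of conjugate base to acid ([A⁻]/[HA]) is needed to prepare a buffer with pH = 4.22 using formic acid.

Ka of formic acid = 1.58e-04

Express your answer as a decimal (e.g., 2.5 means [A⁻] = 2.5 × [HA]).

pKa = -log(1.58e-04) = 3.8013. pH = pKa + log([A⁻]/[HA]), so log([A⁻]/[HA]) = pH − pKa = 4.22 − 3.8013 = 0.4187. [A⁻]/[HA] = 10^(0.4187) = 2.62

[A⁻]/[HA] = 2.62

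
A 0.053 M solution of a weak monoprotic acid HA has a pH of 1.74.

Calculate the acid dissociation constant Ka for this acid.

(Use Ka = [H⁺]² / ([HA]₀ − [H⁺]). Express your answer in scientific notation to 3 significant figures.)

[H⁺] = 10^(−pH) = 10^(−1.74) = 1.820e-02 M. For HA ⇌ H⁺ + A⁻, Ka = [H⁺][A⁻]/[HA] = [H⁺]² / ([HA]₀ − [H⁺]) = (1.820e-02)² / (0.053 − 1.820e-02) = 9.51e-03.

K_a = 9.51e-03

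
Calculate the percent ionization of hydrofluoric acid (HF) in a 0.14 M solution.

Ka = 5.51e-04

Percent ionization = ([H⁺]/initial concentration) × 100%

Using Ka equilibrium: x² + Ka×x - Ka×C = 0. Solving: [H⁺] = 8.5118e-03. Percent = (8.5118e-03/0.14) × 100

Percent ionization = 6.08%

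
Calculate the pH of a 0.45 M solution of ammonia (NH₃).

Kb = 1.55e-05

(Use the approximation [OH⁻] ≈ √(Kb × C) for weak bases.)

[OH⁻] = √(Kb × C) = √(1.55e-05 × 0.45) = 2.6410e-03. pOH = 2.58, pH = 14 - pOH

pH = 11.42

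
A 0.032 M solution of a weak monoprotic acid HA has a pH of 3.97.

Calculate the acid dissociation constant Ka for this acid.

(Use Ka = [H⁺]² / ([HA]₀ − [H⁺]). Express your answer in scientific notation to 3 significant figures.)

[H⁺] = 10^(−pH) = 10^(−3.97) = 1.072e-04 M. For HA ⇌ H⁺ + A⁻, Ka = [H⁺][A⁻]/[HA] = [H⁺]² / ([HA]₀ − [H⁺]) = (1.072e-04)² / (0.032 − 1.072e-04) = 3.60e-07.

K_a = 3.60e-07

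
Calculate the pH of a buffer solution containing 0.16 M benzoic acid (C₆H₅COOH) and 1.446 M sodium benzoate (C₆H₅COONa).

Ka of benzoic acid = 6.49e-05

pKa = -log(6.49e-05) = 4.19. pH = pKa + log([A⁻]/[HA]) = 4.19 + log(1.446/0.16)

pH = 5.14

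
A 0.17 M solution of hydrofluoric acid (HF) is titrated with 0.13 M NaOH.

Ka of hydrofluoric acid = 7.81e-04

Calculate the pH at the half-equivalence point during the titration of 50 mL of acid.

At half-equivalence [HA] = [A⁻], so Henderson-Hasselbalch gives pH = pKa = -log(7.81e-04) = 3.11.

pH = pKa = 3.11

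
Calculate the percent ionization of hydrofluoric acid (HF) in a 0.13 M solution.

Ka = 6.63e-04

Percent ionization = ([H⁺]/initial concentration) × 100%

Using Ka equilibrium: x² + Ka×x - Ka×C = 0. Solving: [H⁺] = 8.9583e-03. Percent = (8.9583e-03/0.13) × 100

Percent ionization = 6.89%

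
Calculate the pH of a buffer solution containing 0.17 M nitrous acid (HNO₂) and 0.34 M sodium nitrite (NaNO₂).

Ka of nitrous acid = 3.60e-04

pKa = -log(3.60e-04) = 3.44. pH = pKa + log([A⁻]/[HA]) = 3.44 + log(0.34/0.17)

pH = 3.74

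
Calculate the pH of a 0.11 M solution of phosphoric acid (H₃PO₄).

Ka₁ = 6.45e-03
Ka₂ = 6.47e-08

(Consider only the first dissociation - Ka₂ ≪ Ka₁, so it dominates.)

First dissociation dominates. From Ka₁ = [H⁺][HA⁻]/[H₂A], x² + Ka₁·x − Ka₁·C = 0 with C = 0.11 M and Ka₁ = 6.45e-03. Solving: [H⁺] = (−Ka₁ + √(Ka₁² + 4·Ka₁·C)) / 2 = 2.3606e-02 M. pH = -log(2.3606e-02) = 1.63.

pH = 1.63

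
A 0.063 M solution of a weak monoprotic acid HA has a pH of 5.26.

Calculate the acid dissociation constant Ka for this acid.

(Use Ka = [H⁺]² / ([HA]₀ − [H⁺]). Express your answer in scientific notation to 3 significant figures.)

[H⁺] = 10^(−pH) = 10^(−5.26) = 5.495e-06 M. For HA ⇌ H⁺ + A⁻, Ka = [H⁺][A⁻]/[HA] = [H⁺]² / ([HA]₀ − [H⁺]) = (5.495e-06)² / (0.063 − 5.495e-06) = 4.79e-10.

K_a = 4.79e-10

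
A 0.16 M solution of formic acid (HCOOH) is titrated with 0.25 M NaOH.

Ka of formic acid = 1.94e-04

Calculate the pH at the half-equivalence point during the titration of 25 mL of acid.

At half-equivalence [HA] = [A⁻], so Henderson-Hasselbalch gives pH = pKa = -log(1.94e-04) = 3.71.

pH = pKa = 3.71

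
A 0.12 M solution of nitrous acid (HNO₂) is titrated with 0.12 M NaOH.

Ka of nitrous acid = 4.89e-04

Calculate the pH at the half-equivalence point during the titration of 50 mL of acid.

At half-equivalence [HA] = [A⁻], so Henderson-Hasselbalch gives pH = pKa = -log(4.89e-04) = 3.31.

pH = pKa = 3.31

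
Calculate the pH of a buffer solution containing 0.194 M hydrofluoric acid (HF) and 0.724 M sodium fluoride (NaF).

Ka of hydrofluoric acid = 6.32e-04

pKa = -log(6.32e-04) = 3.20. pH = pKa + log([A⁻]/[HA]) = 3.20 + log(0.724/0.194)

pH = 3.77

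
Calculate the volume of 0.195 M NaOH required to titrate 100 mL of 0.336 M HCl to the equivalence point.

At equivalence: moles acid = moles base. moles HCl = 0.336 × 100/1000 = 0.0336 mol. V_base = moles / 0.195 × 1000 = 172.3 mL.

V_{base} = 172.3 mL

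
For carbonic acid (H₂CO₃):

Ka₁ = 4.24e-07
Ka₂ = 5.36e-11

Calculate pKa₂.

pKa₂ = -log(Ka₂) = -log(5.36e-11) = 10.27.

pK_{a2} = 10.27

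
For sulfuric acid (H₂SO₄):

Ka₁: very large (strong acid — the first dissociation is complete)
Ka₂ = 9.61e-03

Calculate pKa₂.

pKa₂ = -log(Ka₂) = -log(9.61e-03) = 2.02.

pK_{a2} = 2.02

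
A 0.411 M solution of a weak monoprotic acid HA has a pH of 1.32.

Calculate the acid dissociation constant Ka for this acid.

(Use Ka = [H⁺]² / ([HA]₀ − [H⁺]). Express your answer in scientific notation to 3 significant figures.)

[H⁺] = 10^(−pH) = 10^(−1.32) = 4.786e-02 M. For HA ⇌ H⁺ + A⁻, Ka = [H⁺][A⁻]/[HA] = [H⁺]² / ([HA]₀ − [H⁺]) = (4.786e-02)² / (0.411 − 4.786e-02) = 6.31e-03.

K_a = 6.31e-03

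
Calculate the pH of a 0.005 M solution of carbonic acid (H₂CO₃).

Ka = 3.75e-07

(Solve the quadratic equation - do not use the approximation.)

x² + Ka×x - Ka×C = 0. Using quadratic formula: [H⁺] = 4.3114e-05

pH = 4.37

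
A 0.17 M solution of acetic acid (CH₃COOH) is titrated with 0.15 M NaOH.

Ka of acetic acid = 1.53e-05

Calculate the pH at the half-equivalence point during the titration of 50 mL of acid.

At half-equivalence [HA] = [A⁻], so Henderson-Hasselbalch gives pH = pKa = -log(1.53e-05) = 4.82.

pH = pKa = 4.82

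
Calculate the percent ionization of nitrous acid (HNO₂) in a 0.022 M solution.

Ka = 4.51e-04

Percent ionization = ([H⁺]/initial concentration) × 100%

Using Ka equilibrium: x² + Ka×x - Ka×C = 0. Solving: [H⁺] = 2.9325e-03. Percent = (2.9325e-03/0.022) × 100

Percent ionization = 13.3%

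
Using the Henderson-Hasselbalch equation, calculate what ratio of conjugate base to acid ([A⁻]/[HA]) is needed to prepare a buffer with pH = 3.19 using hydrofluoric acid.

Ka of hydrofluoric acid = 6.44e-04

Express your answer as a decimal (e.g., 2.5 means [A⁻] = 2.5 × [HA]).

pKa = -log(6.44e-04) = 3.1911. pH = pKa + log([A⁻]/[HA]), so log([A⁻]/[HA]) = pH − pKa = 3.19 − 3.1911 = -0.0011. [A⁻]/[HA] = 10^(-0.0011) = 0.997

[A⁻]/[HA] = 0.997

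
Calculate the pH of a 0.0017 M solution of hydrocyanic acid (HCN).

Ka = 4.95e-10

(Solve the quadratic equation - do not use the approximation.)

x² + Ka×x - Ka×C = 0. Using quadratic formula: [H⁺] = 9.1709e-07

pH = 6.04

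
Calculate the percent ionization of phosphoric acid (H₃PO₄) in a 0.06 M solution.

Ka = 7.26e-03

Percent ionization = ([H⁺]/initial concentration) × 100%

Using Ka equilibrium: x² + Ka×x - Ka×C = 0. Solving: [H⁺] = 1.7554e-02. Percent = (1.7554e-02/0.06) × 100

Percent ionization = 29.3%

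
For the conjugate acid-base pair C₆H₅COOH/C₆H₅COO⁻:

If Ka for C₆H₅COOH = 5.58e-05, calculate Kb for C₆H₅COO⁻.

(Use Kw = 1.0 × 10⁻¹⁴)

For a conjugate pair Ka × Kb = Kw, so Kb = Kw/Ka = 1.0 × 10⁻¹⁴ / 5.58e-05 = 1.79e-10.

K_b = 1.79e-10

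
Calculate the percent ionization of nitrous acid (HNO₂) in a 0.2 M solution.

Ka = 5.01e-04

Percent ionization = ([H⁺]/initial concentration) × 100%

Using Ka equilibrium: x² + Ka×x - Ka×C = 0. Solving: [H⁺] = 9.7626e-03. Percent = (9.7626e-03/0.2) × 100

Percent ionization = 4.88%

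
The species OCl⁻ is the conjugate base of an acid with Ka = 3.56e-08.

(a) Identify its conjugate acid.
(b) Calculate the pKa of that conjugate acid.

(a) The conjugate acid is formed by adding one H⁺ to OCl⁻, giving HOCl. (b) pKa = -log(Ka) = -log(3.56e-08) = 7.45.

Conjugate acid: HOCl; pK_a = 7.45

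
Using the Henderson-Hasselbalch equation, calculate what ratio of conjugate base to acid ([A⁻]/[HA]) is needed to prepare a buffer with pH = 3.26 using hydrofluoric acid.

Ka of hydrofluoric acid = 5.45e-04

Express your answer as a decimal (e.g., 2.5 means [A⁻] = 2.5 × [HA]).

pKa = -log(5.45e-04) = 3.2636. pH = pKa + log([A⁻]/[HA]), so log([A⁻]/[HA]) = pH − pKa = 3.26 − 3.2636 = -0.0036. [A⁻]/[HA] = 10^(-0.0036) = 0.992

[A⁻]/[HA] = 0.992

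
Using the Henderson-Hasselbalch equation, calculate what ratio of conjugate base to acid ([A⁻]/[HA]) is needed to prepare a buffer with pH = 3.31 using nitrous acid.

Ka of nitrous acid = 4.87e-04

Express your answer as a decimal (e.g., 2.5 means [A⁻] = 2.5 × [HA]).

pKa = -log(4.87e-04) = 3.3125. pH = pKa + log([A⁻]/[HA]), so log([A⁻]/[HA]) = pH − pKa = 3.31 − 3.3125 = -0.0025. [A⁻]/[HA] = 10^(-0.0025) = 0.994

[A⁻]/[HA] = 0.994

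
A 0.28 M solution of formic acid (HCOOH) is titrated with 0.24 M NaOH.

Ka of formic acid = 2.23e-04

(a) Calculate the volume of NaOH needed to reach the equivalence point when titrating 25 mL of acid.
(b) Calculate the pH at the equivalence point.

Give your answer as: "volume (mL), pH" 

moles acid = 0.28 × 25/1000 = 0.007 mol; V_base = moles/0.24 × 1000 = 29.2 mL. At equivalence only the conjugate base is present: [A⁻] = 0.007/0.054 = 1.2923e-01 M. Kb = Kw/Ka = 4.48e-11; [OH⁻] = √(Kb × [A⁻]) = 2.4073e-06; pOH = 5.62; pH = 14 - pOH = 8.38.

V = 29.2 mL, pH = 8.38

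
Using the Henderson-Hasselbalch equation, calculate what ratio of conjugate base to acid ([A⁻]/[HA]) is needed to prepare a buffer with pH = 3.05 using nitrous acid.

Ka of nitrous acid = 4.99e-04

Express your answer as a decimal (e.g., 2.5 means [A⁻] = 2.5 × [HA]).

pKa = -log(4.99e-04) = 3.3019. pH = pKa + log([A⁻]/[HA]), so log([A⁻]/[HA]) = pH − pKa = 3.05 − 3.3019 = -0.2519. [A⁻]/[HA] = 10^(-0.2519) = 0.560

[A⁻]/[HA] = 0.560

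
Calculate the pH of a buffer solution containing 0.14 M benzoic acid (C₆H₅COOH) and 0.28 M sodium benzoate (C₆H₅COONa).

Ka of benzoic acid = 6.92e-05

pKa = -log(6.92e-05) = 4.16. pH = pKa + log([A⁻]/[HA]) = 4.16 + log(0.28/0.14)

pH = 4.46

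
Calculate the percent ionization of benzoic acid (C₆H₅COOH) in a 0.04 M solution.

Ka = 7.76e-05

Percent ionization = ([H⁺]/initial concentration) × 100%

Using Ka equilibrium: x² + Ka×x - Ka×C = 0. Solving: [H⁺] = 1.7234e-03. Percent = (1.7234e-03/0.04) × 100

Percent ionization = 4.31%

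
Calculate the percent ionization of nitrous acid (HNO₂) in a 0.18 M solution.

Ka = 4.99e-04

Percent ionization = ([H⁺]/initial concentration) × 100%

Using Ka equilibrium: x² + Ka×x - Ka×C = 0. Solving: [H⁺] = 9.2311e-03. Percent = (9.2311e-03/0.18) × 100

Percent ionization = 5.13%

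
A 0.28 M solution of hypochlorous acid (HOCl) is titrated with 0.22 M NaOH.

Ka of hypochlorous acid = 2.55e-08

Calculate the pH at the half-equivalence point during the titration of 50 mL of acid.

At half-equivalence [HA] = [A⁻], so Henderson-Hasselbalch gives pH = pKa = -log(2.55e-08) = 7.59.

pH = pKa = 7.59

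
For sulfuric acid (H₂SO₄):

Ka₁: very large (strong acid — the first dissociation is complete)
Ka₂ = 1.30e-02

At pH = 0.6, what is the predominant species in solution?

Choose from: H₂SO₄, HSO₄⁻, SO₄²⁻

The first dissociation is complete, so H₂SO₄ itself is never the predominant species in water; pKa₂ = -log(1.30e-02) = 1.89. For a polyprotic acid the predominant species crosses at each pKa: below pKa_n the protonated form dominates, above it the deprotonated form does. At pH = 0.6, the predominant species is HSO₄⁻.

HSO₄⁻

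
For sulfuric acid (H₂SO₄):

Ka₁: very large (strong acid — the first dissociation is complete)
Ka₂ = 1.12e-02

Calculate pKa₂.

pKa₂ = -log(Ka₂) = -log(1.12e-02) = 1.95.

pK_{a2} = 1.95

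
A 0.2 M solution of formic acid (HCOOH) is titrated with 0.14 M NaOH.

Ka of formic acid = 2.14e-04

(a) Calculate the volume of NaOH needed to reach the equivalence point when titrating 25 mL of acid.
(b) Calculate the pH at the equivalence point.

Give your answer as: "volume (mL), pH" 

moles acid = 0.2 × 25/1000 = 0.005 mol; V_base = moles/0.14 × 1000 = 35.7 mL. At equivalence only the conjugate base is present: [A⁻] = 0.005/0.061 = 8.2353e-02 M. Kb = Kw/Ka = 4.67e-11; [OH⁻] = √(Kb × [A⁻]) = 1.9617e-06; pOH = 5.71; pH = 14 - pOH = 8.29.

V = 35.7 mL, pH = 8.29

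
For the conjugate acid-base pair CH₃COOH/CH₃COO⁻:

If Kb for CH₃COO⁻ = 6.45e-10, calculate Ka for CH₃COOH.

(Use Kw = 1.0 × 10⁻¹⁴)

For a conjugate pair Ka × Kb = Kw, so Ka = Kw/Kb = 1.0 × 10⁻¹⁴ / 6.45e-10 = 1.55e-05.

K_a = 1.55e-05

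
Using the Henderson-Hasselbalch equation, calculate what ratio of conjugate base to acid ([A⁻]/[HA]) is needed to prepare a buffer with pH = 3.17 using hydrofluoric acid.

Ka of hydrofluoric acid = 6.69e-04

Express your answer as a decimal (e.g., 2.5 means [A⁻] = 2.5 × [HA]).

pKa = -log(6.69e-04) = 3.1746. pH = pKa + log([A⁻]/[HA]), so log([A⁻]/[HA]) = pH − pKa = 3.17 − 3.1746 = -0.0046. [A⁻]/[HA] = 10^(-0.0046) = 0.990

[A⁻]/[HA] = 0.990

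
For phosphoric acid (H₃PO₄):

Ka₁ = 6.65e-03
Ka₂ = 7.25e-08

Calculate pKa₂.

pKa₂ = -log(Ka₂) = -log(7.25e-08) = 7.14.

pK_{a2} = 7.14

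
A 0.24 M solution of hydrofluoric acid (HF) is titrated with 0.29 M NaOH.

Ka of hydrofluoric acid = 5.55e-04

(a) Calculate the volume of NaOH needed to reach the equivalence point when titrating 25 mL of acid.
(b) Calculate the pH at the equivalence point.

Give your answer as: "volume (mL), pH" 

moles acid = 0.24 × 25/1000 = 0.006 mol; V_base = moles/0.29 × 1000 = 20.7 mL. At equivalence only the conjugate base is present: [A⁻] = 0.006/0.046 = 1.3132e-01 M. Kb = Kw/Ka = 1.80e-11; [OH⁻] = √(Kb × [A⁻]) = 1.5382e-06; pOH = 5.81; pH = 14 - pOH = 8.19.

V = 20.7 mL, pH = 8.19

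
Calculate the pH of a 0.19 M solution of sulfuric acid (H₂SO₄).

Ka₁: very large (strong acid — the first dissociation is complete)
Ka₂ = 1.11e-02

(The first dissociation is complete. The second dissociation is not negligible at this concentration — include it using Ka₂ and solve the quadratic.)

First dissociation is complete: [H⁺]₀ = [HSO₄⁻]₀ = C = 0.19 M. Second dissociation HSO₄⁻ ⇌ H⁺ + SO₄²⁻: let x = [SO₄²⁻]. Ka₂ = (C + x)·x / (C − x) = 1.11e-02 → x² + (C + Ka₂)·x − Ka₂·C = 0 → x² + 0.20110·x − 2.109e-03 = 0. x = (−0.20110 + √(0.20110² + 4 × 2.109e-03)) / 2 = 9.9910e-03 M. [H⁺] = C + x = 0.19 + 9.9910e-03 = 1.9999e-01 M. pH = -log(1.9999e-01) = 0.70.

pH = 0.70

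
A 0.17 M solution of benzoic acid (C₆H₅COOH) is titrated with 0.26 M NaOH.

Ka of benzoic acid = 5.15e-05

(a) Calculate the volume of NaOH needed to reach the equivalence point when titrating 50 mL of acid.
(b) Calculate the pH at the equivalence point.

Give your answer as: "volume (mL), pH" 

moles acid = 0.17 × 50/1000 = 0.0085 mol; V_base = moles/0.26 × 1000 = 32.7 mL. At equivalence only the conjugate base is present: [A⁻] = 0.0085/0.083 = 1.0279e-01 M. Kb = Kw/Ka = 1.94e-10; [OH⁻] = √(Kb × [A⁻]) = 4.4676e-06; pOH = 5.35; pH = 14 - pOH = 8.65.

V = 32.7 mL, pH = 8.65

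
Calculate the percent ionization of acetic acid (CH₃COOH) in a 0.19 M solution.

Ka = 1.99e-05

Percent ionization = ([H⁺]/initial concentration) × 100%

Using Ka equilibrium: x² + Ka×x - Ka×C = 0. Solving: [H⁺] = 1.9346e-03. Percent = (1.9346e-03/0.19) × 100

Percent ionization = 1.02%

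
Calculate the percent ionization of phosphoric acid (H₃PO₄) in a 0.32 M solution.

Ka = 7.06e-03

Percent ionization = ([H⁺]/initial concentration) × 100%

Using Ka equilibrium: x² + Ka×x - Ka×C = 0. Solving: [H⁺] = 4.4132e-02. Percent = (4.4132e-02/0.32) × 100

Percent ionization = 13.8%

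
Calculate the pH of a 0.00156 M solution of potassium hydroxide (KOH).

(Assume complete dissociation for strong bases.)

[OH⁻] = 0.00156 M for strong base. pOH = -log[OH⁻] = 2.81, pH = 14 - pOH

pH = 11.19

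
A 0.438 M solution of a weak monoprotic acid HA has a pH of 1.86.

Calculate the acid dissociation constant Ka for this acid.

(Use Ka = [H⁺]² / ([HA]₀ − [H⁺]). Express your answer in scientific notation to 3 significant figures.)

[H⁺] = 10^(−pH) = 10^(−1.86) = 1.380e-02 M. For HA ⇌ H⁺ + A⁻, Ka = [H⁺][A⁻]/[HA] = [H⁺]² / ([HA]₀ − [H⁺]) = (1.380e-02)² / (0.438 − 1.380e-02) = 4.49e-04.

K_a = 4.49e-04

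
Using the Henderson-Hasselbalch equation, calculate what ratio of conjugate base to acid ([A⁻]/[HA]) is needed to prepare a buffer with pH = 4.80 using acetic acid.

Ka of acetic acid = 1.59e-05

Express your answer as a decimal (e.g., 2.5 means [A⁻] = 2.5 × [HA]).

pKa = -log(1.59e-05) = 4.7986. pH = pKa + log([A⁻]/[HA]), so log([A⁻]/[HA]) = pH − pKa = 4.80 − 4.7986 = 0.0014. [A⁻]/[HA] = 10^(0.0014) = 1.00

[A⁻]/[HA] = 1.00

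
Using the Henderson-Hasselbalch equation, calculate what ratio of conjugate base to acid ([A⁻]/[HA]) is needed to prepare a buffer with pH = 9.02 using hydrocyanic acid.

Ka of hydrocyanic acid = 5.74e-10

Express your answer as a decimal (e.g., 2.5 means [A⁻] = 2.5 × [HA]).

pKa = -log(5.74e-10) = 9.2411. pH = pKa + log([A⁻]/[HA]), so log([A⁻]/[HA]) = pH − pKa = 9.02 − 9.2411 = -0.2211. [A⁻]/[HA] = 10^(-0.2211) = 0.601

[A⁻]/[HA] = 0.601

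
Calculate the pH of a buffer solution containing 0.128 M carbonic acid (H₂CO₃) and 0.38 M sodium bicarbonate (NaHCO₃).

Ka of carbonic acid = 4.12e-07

pKa = -log(4.12e-07) = 6.39. pH = pKa + log([A⁻]/[HA]) = 6.39 + log(0.38/0.128)

pH = 6.86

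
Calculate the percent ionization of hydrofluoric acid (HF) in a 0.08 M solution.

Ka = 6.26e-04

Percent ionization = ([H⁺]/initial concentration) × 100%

Using Ka equilibrium: x² + Ka×x - Ka×C = 0. Solving: [H⁺] = 6.7706e-03. Percent = (6.7706e-03/0.08) × 100

Percent ionization = 8.46%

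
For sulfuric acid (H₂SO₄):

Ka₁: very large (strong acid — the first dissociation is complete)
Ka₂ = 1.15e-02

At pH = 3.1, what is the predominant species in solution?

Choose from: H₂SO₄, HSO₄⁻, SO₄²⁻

The first dissociation is complete, so H₂SO₄ itself is never the predominant species in water; pKa₂ = -log(1.15e-02) = 1.94. For a polyprotic acid the predominant species crosses at each pKa: below pKa_n the protonated form dominates, above it the deprotonated form does. At pH = 3.1, the predominant species is SO₄²⁻.

SO₄²⁻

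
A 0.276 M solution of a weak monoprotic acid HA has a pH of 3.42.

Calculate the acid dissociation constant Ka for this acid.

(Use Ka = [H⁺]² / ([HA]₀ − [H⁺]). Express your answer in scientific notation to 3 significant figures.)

[H⁺] = 10^(−pH) = 10^(−3.42) = 3.802e-04 M. For HA ⇌ H⁺ + A⁻, Ka = [H⁺][A⁻]/[HA] = [H⁺]² / ([HA]₀ − [H⁺]) = (3.802e-04)² / (0.276 − 3.802e-04) = 5.24e-07.

K_a = 5.24e-07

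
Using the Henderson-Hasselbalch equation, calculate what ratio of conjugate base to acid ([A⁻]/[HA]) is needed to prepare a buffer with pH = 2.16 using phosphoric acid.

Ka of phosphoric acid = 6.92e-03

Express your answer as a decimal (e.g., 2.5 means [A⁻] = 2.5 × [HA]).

pKa = -log(6.92e-03) = 2.1599. pH = pKa + log([A⁻]/[HA]), so log([A⁻]/[HA]) = pH − pKa = 2.16 − 2.1599 = 0.0001. [A⁻]/[HA] = 10^(0.0001) = 1.00

[A⁻]/[HA] = 1.00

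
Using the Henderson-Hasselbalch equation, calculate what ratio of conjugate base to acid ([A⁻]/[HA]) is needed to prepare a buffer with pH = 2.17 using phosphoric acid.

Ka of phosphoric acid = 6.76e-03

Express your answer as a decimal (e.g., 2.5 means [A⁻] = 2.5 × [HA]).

pKa = -log(6.76e-03) = 2.1701. pH = pKa + log([A⁻]/[HA]), so log([A⁻]/[HA]) = pH − pKa = 2.17 − 2.1701 = -0.0001. [A⁻]/[HA] = 10^(-0.0001) = 1.00

[A⁻]/[HA] = 1.00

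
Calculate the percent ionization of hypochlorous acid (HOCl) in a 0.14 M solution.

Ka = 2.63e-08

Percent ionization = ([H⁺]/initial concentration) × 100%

Using Ka equilibrium: x² + Ka×x - Ka×C = 0. Solving: [H⁺] = 6.0666e-05. Percent = (6.0666e-05/0.14) × 100

Percent ionization = 0.0433%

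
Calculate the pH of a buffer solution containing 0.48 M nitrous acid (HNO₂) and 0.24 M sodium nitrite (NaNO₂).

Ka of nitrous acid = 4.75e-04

pKa = -log(4.75e-04) = 3.32. pH = pKa + log([A⁻]/[HA]) = 3.32 + log(0.24/0.48)

pH = 3.02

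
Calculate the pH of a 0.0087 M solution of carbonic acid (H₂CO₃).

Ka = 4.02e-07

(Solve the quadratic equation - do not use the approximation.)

x² + Ka×x - Ka×C = 0. Using quadratic formula: [H⁺] = 5.8938e-05

pH = 4.23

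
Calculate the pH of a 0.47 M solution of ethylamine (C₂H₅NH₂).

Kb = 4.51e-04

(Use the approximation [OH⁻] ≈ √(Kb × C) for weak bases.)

[OH⁻] = √(Kb × C) = √(4.51e-04 × 0.47) = 1.4559e-02. pOH = 1.84, pH = 14 - pOH

pH = 12.16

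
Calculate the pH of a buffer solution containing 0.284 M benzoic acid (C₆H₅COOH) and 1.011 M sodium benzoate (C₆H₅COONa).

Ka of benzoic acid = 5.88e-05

pKa = -log(5.88e-05) = 4.23. pH = pKa + log([A⁻]/[HA]) = 4.23 + log(1.011/0.284)

pH = 4.78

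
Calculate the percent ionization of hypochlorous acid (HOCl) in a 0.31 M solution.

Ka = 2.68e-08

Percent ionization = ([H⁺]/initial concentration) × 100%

Using Ka equilibrium: x² + Ka×x - Ka×C = 0. Solving: [H⁺] = 9.1135e-05. Percent = (9.1135e-05/0.31) × 100

Percent ionization = 0.0294%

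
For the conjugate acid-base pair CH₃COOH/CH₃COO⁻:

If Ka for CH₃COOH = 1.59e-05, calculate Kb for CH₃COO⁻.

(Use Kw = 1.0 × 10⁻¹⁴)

For a conjugate pair Ka × Kb = Kw, so Kb = Kw/Ka = 1.0 × 10⁻¹⁴ / 1.59e-05 = 6.29e-10.

K_b = 6.29e-10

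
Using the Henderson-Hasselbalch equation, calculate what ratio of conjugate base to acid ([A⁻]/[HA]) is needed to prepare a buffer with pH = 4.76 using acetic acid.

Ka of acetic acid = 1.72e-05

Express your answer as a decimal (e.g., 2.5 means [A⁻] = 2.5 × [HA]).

pKa = -log(1.72e-05) = 4.7645. pH = pKa + log([A⁻]/[HA]), so log([A⁻]/[HA]) = pH − pKa = 4.76 − 4.7645 = -0.0045. [A⁻]/[HA] = 10^(-0.0045) = 0.990

[A⁻]/[HA] = 0.990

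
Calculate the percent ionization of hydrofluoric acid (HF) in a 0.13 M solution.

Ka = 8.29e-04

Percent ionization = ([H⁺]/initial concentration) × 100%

Using Ka equilibrium: x² + Ka×x - Ka×C = 0. Solving: [H⁺] = 9.9750e-03. Percent = (9.9750e-03/0.13) × 100

Percent ionization = 7.67%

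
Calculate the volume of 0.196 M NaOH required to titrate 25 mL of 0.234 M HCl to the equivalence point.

At equivalence: moles acid = moles base. moles HCl = 0.234 × 25/1000 = 0.00585 mol. V_base = moles / 0.196 × 1000 = 29.8 mL.

V_{base} = 29.8 mL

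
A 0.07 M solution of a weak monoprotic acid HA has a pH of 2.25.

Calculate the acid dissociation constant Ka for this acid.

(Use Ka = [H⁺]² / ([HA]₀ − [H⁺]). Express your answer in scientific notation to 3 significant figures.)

[H⁺] = 10^(−pH) = 10^(−2.25) = 5.623e-03 M. For HA ⇌ H⁺ + A⁻, Ka = [H⁺][A⁻]/[HA] = [H⁺]² / ([HA]₀ − [H⁺]) = (5.623e-03)² / (0.07 − 5.623e-03) = 4.91e-04.

K_a = 4.91e-04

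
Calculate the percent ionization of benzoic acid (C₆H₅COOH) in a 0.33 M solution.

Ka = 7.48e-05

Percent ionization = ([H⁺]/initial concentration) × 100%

Using Ka equilibrium: x² + Ka×x - Ka×C = 0. Solving: [H⁺] = 4.9310e-03. Percent = (4.9310e-03/0.33) × 100

Percent ionization = 1.49%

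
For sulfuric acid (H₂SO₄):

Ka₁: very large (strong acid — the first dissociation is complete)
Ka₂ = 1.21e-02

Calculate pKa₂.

pKa₂ = -log(Ka₂) = -log(1.21e-02) = 1.92.

pK_{a2} = 1.92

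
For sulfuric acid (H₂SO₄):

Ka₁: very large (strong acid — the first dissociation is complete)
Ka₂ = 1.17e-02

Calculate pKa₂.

pKa₂ = -log(Ka₂) = -log(1.17e-02) = 1.93.

pK_{a2} = 1.93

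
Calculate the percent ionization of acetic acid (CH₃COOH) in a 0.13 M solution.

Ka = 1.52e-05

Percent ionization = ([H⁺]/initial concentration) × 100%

Using Ka equilibrium: x² + Ka×x - Ka×C = 0. Solving: [H⁺] = 1.3981e-03. Percent = (1.3981e-03/0.13) × 100

Percent ionization = 1.08%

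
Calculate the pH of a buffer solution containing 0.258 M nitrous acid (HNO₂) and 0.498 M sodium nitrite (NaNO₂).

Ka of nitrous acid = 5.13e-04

pKa = -log(5.13e-04) = 3.29. pH = pKa + log([A⁻]/[HA]) = 3.29 + log(0.498/0.258)

pH = 3.58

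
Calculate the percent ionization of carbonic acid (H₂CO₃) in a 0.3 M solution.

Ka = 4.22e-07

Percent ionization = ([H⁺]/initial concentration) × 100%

Using Ka equilibrium: x² + Ka×x - Ka×C = 0. Solving: [H⁺] = 3.5560e-04. Percent = (3.5560e-04/0.3) × 100

Percent ionization = 0.119%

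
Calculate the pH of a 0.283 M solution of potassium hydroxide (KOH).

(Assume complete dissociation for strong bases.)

[OH⁻] = 0.283 M for strong base. pOH = -log[OH⁻] = 0.55, pH = 14 - pOH

pH = 13.45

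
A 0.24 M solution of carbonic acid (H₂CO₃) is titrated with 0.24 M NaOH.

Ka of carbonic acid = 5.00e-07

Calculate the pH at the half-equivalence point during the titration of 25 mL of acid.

At half-equivalence [HA] = [A⁻], so Henderson-Hasselbalch gives pH = pKa = -log(5.00e-07) = 6.30.

pH = pKa = 6.30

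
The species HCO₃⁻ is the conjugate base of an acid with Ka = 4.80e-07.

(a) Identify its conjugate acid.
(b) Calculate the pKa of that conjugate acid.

(a) The conjugate acid is formed by adding one H⁺ to HCO₃⁻, giving H₂CO₃. (b) pKa = -log(Ka) = -log(4.80e-07) = 6.32.

Conjugate acid: H₂CO₃; pK_a = 6.32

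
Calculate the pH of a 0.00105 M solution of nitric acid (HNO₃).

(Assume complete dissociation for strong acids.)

[H⁺] = 0.00105 M for strong acid. pH = -log[H⁺] = -log(0.00105)

pH = 2.98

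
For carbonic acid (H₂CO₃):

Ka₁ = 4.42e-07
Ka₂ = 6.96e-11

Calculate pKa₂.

pKa₂ = -log(Ka₂) = -log(6.96e-11) = 10.16.

pK_{a2} = 10.16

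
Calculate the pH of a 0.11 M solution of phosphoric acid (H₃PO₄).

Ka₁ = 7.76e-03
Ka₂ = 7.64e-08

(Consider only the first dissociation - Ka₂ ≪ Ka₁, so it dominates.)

First dissociation dominates. From Ka₁ = [H⁺][HA⁻]/[H₂A], x² + Ka₁·x − Ka₁·C = 0 with C = 0.11 M and Ka₁ = 7.76e-03. Solving: [H⁺] = (−Ka₁ + √(Ka₁² + 4·Ka₁·C)) / 2 = 2.5593e-02 M. pH = -log(2.5593e-02) = 1.59.

pH = 1.59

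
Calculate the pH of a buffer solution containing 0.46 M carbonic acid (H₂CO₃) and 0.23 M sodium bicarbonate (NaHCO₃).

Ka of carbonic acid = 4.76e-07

pKa = -log(4.76e-07) = 6.32. pH = pKa + log([A⁻]/[HA]) = 6.32 + log(0.23/0.46)

pH = 6.02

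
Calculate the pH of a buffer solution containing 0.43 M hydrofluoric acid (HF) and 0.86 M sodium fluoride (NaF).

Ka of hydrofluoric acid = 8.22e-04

pKa = -log(8.22e-04) = 3.09. pH = pKa + log([A⁻]/[HA]) = 3.09 + log(0.86/0.43)

pH = 3.39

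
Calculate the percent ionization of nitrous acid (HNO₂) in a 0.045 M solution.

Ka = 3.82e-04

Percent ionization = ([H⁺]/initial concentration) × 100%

Using Ka equilibrium: x² + Ka×x - Ka×C = 0. Solving: [H⁺] = 3.9595e-03. Percent = (3.9595e-03/0.045) × 100

Percent ionization = 8.8%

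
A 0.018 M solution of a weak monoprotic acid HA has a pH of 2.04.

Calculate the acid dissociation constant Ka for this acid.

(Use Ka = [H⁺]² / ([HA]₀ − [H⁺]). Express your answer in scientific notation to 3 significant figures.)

[H⁺] = 10^(−pH) = 10^(−2.04) = 9.120e-03 M. For HA ⇌ H⁺ + A⁻, Ka = [H⁺][A⁻]/[HA] = [H⁺]² / ([HA]₀ − [H⁺]) = (9.120e-03)² / (0.018 − 9.120e-03) = 9.37e-03.

K_a = 9.37e-03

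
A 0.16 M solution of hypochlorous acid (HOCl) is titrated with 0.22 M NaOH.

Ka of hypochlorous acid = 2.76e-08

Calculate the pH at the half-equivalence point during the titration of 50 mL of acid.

At half-equivalence [HA] = [A⁻], so Henderson-Hasselbalch gives pH = pKa = -log(2.76e-08) = 7.56.

pH = pKa = 7.56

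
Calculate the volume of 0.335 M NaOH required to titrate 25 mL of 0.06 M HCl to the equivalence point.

At equivalence: moles acid = moles base. moles HCl = 0.06 × 25/1000 = 0.0015 mol. V_base = moles / 0.335 × 1000 = 4.5 mL.

V_{base} = 4.5 mL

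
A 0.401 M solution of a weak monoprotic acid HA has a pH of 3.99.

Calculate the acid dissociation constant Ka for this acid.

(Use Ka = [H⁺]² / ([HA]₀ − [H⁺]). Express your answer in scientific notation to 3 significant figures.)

[H⁺] = 10^(−pH) = 10^(−3.99) = 1.023e-04 M. For HA ⇌ H⁺ + A⁻, Ka = [H⁺][A⁻]/[HA] = [H⁺]² / ([HA]₀ − [H⁺]) = (1.023e-04)² / (0.401 − 1.023e-04) = 2.61e-08.

K_a = 2.61e-08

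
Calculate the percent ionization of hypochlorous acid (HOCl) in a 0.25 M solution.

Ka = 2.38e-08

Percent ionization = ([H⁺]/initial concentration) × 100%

Using Ka equilibrium: x² + Ka×x - Ka×C = 0. Solving: [H⁺] = 7.7124e-05. Percent = (7.7124e-05/0.25) × 100

Percent ionization = 0.0308%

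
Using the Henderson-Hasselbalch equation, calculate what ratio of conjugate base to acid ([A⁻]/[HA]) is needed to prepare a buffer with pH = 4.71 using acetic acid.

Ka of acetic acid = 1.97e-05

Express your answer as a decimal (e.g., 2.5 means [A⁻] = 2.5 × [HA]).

pKa = -log(1.97e-05) = 4.7055. pH = pKa + log([A⁻]/[HA]), so log([A⁻]/[HA]) = pH − pKa = 4.71 − 4.7055 = 0.0045. [A⁻]/[HA] = 10^(0.0045) = 1.01

[A⁻]/[HA] = 1.01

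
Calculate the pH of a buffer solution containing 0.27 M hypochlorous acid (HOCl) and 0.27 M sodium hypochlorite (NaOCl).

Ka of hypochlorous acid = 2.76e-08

pKa = -log(2.76e-08) = 7.56. pH = pKa + log([A⁻]/[HA]) = 7.56 + log(0.27/0.27)

pH = 7.56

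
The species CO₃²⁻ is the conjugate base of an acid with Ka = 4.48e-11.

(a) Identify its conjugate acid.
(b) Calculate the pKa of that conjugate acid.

(a) The conjugate acid is formed by adding one H⁺ to CO₃²⁻, giving HCO₃⁻. (b) pKa = -log(Ka) = -log(4.48e-11) = 10.35.

Conjugate acid: HCO₃⁻; pK_a = 10.35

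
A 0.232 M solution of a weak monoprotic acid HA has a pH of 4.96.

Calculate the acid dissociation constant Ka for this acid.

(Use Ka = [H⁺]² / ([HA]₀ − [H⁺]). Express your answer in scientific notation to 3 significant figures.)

[H⁺] = 10^(−pH) = 10^(−4.96) = 1.096e-05 M. For HA ⇌ H⁺ + A⁻, Ka = [H⁺][A⁻]/[HA] = [H⁺]² / ([HA]₀ − [H⁺]) = (1.096e-05)² / (0.232 − 1.096e-05) = 5.18e-10.

K_a = 5.18e-10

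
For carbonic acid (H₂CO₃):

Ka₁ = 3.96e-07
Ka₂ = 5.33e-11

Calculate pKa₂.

pKa₂ = -log(Ka₂) = -log(5.33e-11) = 10.27.

pK_{a2} = 10.27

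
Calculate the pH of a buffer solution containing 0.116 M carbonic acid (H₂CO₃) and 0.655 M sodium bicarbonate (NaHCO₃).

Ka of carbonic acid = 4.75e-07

pKa = -log(4.75e-07) = 6.32. pH = pKa + log([A⁻]/[HA]) = 6.32 + log(0.655/0.116)

pH = 7.08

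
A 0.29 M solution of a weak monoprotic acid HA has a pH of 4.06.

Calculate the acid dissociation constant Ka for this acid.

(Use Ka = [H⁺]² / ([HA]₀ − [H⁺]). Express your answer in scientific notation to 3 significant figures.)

[H⁺] = 10^(−pH) = 10^(−4.06) = 8.710e-05 M. For HA ⇌ H⁺ + A⁻, Ka = [H⁺][A⁻]/[HA] = [H⁺]² / ([HA]₀ − [H⁺]) = (8.710e-05)² / (0.29 − 8.710e-05) = 2.62e-08.

K_a = 2.62e-08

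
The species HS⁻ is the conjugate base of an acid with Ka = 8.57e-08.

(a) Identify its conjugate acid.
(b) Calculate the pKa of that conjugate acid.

(a) The conjugate acid is formed by adding one H⁺ to HS⁻, giving H₂S. (b) pKa = -log(Ka) = -log(8.57e-08) = 7.07.

Conjugate acid: H₂S; pK_a = 7.07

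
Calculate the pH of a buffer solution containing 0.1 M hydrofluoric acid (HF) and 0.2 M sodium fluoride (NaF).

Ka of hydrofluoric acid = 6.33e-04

pKa = -log(6.33e-04) = 3.20. pH = pKa + log([A⁻]/[HA]) = 3.20 + log(0.2/0.1)

pH = 3.50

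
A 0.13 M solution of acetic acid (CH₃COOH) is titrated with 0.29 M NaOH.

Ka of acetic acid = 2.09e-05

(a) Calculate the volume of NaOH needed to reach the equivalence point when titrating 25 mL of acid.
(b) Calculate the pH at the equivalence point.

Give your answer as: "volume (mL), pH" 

moles acid = 0.13 × 25/1000 = 0.00325 mol; V_base = moles/0.29 × 1000 = 11.2 mL. At equivalence only the conjugate base is present: [A⁻] = 0.00325/0.036 = 8.9762e-02 M. Kb = Kw/Ka = 4.78e-10; [OH⁻] = √(Kb × [A⁻]) = 6.5535e-06; pOH = 5.18; pH = 14 - pOH = 8.82.

V = 11.2 mL, pH = 8.82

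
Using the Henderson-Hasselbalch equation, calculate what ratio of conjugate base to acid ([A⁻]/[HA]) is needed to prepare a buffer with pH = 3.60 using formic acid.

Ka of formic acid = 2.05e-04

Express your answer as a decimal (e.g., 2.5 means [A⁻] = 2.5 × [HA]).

pKa = -log(2.05e-04) = 3.6882. pH = pKa + log([A⁻]/[HA]), so log([A⁻]/[HA]) = pH − pKa = 3.60 − 3.6882 = -0.0882. [A⁻]/[HA] = 10^(-0.0882) = 0.816

[A⁻]/[HA] = 0.816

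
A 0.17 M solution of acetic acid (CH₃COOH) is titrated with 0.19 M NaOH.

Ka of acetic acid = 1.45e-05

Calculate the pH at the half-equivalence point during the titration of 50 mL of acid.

At half-equivalence [HA] = [A⁻], so Henderson-Hasselbalch gives pH = pKa = -log(1.45e-05) = 4.84.

pH = pKa = 4.84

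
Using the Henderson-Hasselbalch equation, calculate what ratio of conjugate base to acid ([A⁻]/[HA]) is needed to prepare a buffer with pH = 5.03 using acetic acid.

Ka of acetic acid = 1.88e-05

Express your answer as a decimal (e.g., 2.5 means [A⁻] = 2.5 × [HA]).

pKa = -log(1.88e-05) = 4.7258. pH = pKa + log([A⁻]/[HA]), so log([A⁻]/[HA]) = pH − pKa = 5.03 − 4.7258 = 0.3042. [A⁻]/[HA] = 10^(0.3042) = 2.01

[A⁻]/[HA] = 2.01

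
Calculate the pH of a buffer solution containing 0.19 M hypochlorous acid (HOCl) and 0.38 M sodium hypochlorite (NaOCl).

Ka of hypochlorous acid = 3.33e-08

pKa = -log(3.33e-08) = 7.48. pH = pKa + log([A⁻]/[HA]) = 7.48 + log(0.38/0.19)

pH = 7.78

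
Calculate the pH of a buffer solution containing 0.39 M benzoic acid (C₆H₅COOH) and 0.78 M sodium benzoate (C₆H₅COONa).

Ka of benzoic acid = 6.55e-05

pKa = -log(6.55e-05) = 4.18. pH = pKa + log([A⁻]/[HA]) = 4.18 + log(0.78/0.39)

pH = 4.48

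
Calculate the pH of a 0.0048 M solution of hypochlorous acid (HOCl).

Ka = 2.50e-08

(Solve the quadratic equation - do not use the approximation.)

x² + Ka×x - Ka×C = 0. Using quadratic formula: [H⁺] = 1.0942e-05

pH = 4.96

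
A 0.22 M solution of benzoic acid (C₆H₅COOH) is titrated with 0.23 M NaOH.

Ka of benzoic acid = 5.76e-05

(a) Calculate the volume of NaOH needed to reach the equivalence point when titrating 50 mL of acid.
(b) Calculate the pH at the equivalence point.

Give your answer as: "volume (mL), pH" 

moles acid = 0.22 × 50/1000 = 0.011 mol; V_base = moles/0.23 × 1000 = 47.8 mL. At equivalence only the conjugate base is present: [A⁻] = 0.011/0.098 = 1.1244e-01 M. Kb = Kw/Ka = 1.74e-10; [OH⁻] = √(Kb × [A⁻]) = 4.4183e-06; pOH = 5.35; pH = 14 - pOH = 8.65.

V = 47.8 mL, pH = 8.65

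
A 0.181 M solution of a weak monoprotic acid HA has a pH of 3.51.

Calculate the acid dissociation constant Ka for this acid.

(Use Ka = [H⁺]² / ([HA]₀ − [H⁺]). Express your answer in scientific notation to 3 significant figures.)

[H⁺] = 10^(−pH) = 10^(−3.51) = 3.090e-04 M. For HA ⇌ H⁺ + A⁻, Ka = [H⁺][A⁻]/[HA] = [H⁺]² / ([HA]₀ − [H⁺]) = (3.090e-04)² / (0.181 − 3.090e-04) = 5.29e-07.

K_a = 5.29e-07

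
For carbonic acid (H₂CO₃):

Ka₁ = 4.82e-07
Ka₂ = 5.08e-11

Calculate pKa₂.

pKa₂ = -log(Ka₂) = -log(5.08e-11) = 10.29.

pK_{a2} = 10.29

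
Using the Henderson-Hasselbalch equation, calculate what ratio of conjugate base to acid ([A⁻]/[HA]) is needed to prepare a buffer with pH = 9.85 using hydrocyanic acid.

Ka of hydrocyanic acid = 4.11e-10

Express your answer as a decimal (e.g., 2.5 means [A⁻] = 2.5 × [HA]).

pKa = -log(4.11e-10) = 9.3862. pH = pKa + log([A⁻]/[HA]), so log([A⁻]/[HA]) = pH − pKa = 9.85 − 9.3862 = 0.4638. [A⁻]/[HA] = 10^(0.4638) = 2.91

[A⁻]/[HA] = 2.91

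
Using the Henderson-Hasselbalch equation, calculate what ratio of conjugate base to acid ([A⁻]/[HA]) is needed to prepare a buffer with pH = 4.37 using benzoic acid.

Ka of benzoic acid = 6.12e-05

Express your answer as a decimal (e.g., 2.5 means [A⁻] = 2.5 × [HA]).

pKa = -log(6.12e-05) = 4.2132. pH = pKa + log([A⁻]/[HA]), so log([A⁻]/[HA]) = pH − pKa = 4.37 − 4.2132 = 0.1568. [A⁻]/[HA] = 10^(0.1568) = 1.43

[A⁻]/[HA] = 1.43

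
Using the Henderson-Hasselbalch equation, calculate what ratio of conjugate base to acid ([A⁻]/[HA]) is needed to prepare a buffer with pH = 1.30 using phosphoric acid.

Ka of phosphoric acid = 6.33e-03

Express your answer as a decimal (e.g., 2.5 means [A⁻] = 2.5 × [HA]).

pKa = -log(6.33e-03) = 2.1986. pH = pKa + log([A⁻]/[HA]), so log([A⁻]/[HA]) = pH − pKa = 1.30 − 2.1986 = -0.8986. [A⁻]/[HA] = 10^(-0.8986) = 0.126

[A⁻]/[HA] = 0.126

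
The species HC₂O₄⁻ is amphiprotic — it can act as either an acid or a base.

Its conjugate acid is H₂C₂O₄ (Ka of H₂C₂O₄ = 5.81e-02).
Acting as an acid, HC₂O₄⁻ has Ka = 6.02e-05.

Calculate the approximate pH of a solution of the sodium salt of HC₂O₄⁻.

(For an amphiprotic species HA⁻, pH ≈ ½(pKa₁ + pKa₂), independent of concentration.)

pKa₁ = -log(5.81e-02) = 1.24; pKa₂ = -log(6.02e-05) = 4.22. For an amphiprotic species, pH ≈ ½(pKa₁ + pKa₂) = ½(1.24 + 4.22) = 2.73.

pH = 2.73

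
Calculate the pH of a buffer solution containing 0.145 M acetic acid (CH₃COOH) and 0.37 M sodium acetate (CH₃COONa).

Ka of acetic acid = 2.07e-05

pKa = -log(2.07e-05) = 4.68. pH = pKa + log([A⁻]/[HA]) = 4.68 + log(0.37/0.145)

pH = 5.09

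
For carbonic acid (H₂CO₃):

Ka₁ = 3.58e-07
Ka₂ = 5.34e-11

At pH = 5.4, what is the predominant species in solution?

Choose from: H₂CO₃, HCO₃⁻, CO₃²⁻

pKa₁ = 6.45, pKa₂ = 10.27. For a polyprotic acid the predominant species crosses at each pKa: below pKa_n the protonated form dominates, above it the deprotonated form does. At pH = 5.4, the predominant species is H₂CO₃.

H₂CO₃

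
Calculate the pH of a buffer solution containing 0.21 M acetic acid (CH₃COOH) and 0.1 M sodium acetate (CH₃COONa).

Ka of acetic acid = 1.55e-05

pKa = -log(1.55e-05) = 4.81. pH = pKa + log([A⁻]/[HA]) = 4.81 + log(0.1/0.21)

pH = 4.49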